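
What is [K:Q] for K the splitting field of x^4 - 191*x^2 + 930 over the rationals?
[K:Q] = 4

f factors as (x^2 - 5)(x^2 - 186); the splitting field is K = Q(sqrt(5), sqrt(186)). Since 5, 186, and 930 are all non-squares in Q, the three subfields Q(sqrt(5)), Q(sqrt(186)), Q(sqrt(930)) are distinct degree-2 extensions, so [K:Q] = 4 (Klein four Galois group).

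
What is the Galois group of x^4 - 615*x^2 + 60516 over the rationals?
Gal(K/Q) = Z/2Z (cyclic of order 2)

f factors as (x^2 - 123)(x^2 - 492), so the splitting field is K = Q(sqrt(123), sqrt(492)). The squarefree part of 123 is 123 and the squarefree part of 492 is also 123, so sqrt(123) and sqrt(492) are both rational multiples of sqrt(123). Hence Q(sqrt(123)) = Q(sqrt(492)) = Q(sqrt(123)), and the splitting field collapses to a single degree-2 extension with Galois group Z/2Z.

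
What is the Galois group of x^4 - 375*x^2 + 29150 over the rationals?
Gal(K/Q) = V_4 (Klein four-group, Z/2Z × Z/2Z)

f factors as (x^2 - 110)(x^2 - 265), so the splitting field is K = Q(sqrt(110), sqrt(265)). The elements 110, 265, 29150 are all non-squares in Q, so sqrt(110) and sqrt(265) generate independent quadratic extensions. Thus [K:Q] = 4 and Gal(K/Q) is generated by the two order-2 automorphisms sqrt(110) ↦ -sqrt(110) and sqrt(265) ↦ -sqrt(265), giving V_4.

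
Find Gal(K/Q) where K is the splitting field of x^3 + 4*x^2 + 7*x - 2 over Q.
Gal(K/Q) = S_3 (symmetric group of order 6)

Compute the discriminant of x^3 + (4)*x^2 + (7)*x + (-2): Δ = -1192. Since Δ is not a rational square, the Galois group is not contained in A_3; it must be the full S_3 (irreducibility of the cubic rules out anything smaller).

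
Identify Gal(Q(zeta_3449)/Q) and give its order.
|Gal(Q(zeta_3449)/Q)| = phi(3449) = 3448; group ≅ (Z/3449Z)^* ≅ Z/3448Z

The n-th cyclotomic polynomial Φ_3449(x) is the minimal polynomial of zeta_3449 over Q and has degree phi(3449) = 3448. So Q(zeta_3449) is a degree-3448 Galois extension with Galois group (Z/3449Z)^*. (Z/3449Z)^* is cyclic since 3449 is an odd prime power (or 4). Hence Gal(Q(zeta_3449)/Q) ≅ Z/3448Z.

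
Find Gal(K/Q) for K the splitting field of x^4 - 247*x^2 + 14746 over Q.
Gal(K/Q) = V_4 (Klein four-group, Z/2Z × Z/2Z)

f factors as (x^2 - 146)(x^2 - 101), so the splitting field is K = Q(sqrt(146), sqrt(101)). The elements 146, 101, 14746 are all non-squares in Q, so sqrt(146) and sqrt(101) generate independent quadratic extensions. Thus [K:Q] = 4 and Gal(K/Q) is generated by the two order-2 automorphisms sqrt(146) ↦ -sqrt(146) and sqrt(101) ↦ -sqrt(101), giving V_4.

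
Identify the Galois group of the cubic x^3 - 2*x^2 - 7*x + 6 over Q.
Gal(K/Q) = S_3 (symmetric group of order 6)

Compute the discriminant of x^3 + (-2)*x^2 + (-7)*x + (6): Δ = 2300. Since Δ is not a rational square, the Galois group is not contained in A_3; it must be the full S_3 (irreducibility of the cubic rules out anything smaller).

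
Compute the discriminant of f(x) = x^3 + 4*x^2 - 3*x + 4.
Δ = -2068

For x^3 + a x^2 + b x + c the discriminant is Δ = 18 a b c - 4 a^3 c + a^2 b^2 - 4 b^3 - 27 c^2.
Plug a = 4, b = -3, c = 4:
  18*(4)*(-3)*(4) - 4*(4)^3*(4) + (4)^2*(-3)^2 - 4*(-3)^3 - 27*(4)^2
  = -864 + (-1024) + 144 + (108) + (-432)
  = -2068.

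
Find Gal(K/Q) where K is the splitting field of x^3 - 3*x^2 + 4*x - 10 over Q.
Gal(K/Q) = S_3 (symmetric group of order 6)

Compute the discriminant of x^3 + (-3)*x^2 + (4)*x + (-10): Δ = -1732. Since Δ is not a rational square, the Galois group is not contained in A_3; it must be the full S_3 (irreducibility of the cubic rules out anything smaller).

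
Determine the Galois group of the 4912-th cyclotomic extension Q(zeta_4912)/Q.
|Gal(Q(zeta_4912)/Q)| = phi(4912) = 2448; group ≅ (Z/4912Z)^* ≅ Z/2Z × Z/4Z × Z/306Z

The n-th cyclotomic polynomial Φ_4912(x) is the minimal polynomial of zeta_4912 over Q and has degree phi(4912) = 2448. So Q(zeta_4912) is a degree-2448 Galois extension with Galois group (Z/4912Z)^*. By CRT, (Z/4912Z)^* ≅ (Z/16Z)^* × (Z/307Z)^*. Each prime-power unit group is (Z/16Z)^* ≅ Z/2Z × Z/4Z; (Z/307Z)^* ≅ Z/306Z. Hence Gal(Q(zeta_4912)/Q) ≅ Z/2Z × Z/4Z × Z/306Z.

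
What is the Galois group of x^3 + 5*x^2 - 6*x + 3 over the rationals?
Gal(K/Q) = S_3 (symmetric group of order 6)

Compute the discriminant of x^3 + (5)*x^2 + (-6)*x + (3): Δ = -1599. Since Δ is not a rational square, the Galois group is not contained in A_3; it must be the full S_3 (irreducibility of the cubic rules out anything smaller).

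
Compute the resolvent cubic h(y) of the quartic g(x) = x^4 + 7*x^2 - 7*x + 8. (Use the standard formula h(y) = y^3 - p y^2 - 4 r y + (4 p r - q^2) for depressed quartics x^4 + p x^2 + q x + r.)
h(y) = y^3 - 7*y^2 - 32*y + 175

Identify coefficients: p = 7, q = -7, r = 8.
Plug into h(y) = y^3 - p y^2 - 4 r y + (4 p r - q^2):
  h(y) = y^3 - (7) y^2 - 4*(8) y + (4*(7)*(8) - (-7)^2)
       = y^3 + (-7) y^2 + (-32) y + (175).
Simplifying: h(y) = y^3 - 7*y^2 - 32*y + 175.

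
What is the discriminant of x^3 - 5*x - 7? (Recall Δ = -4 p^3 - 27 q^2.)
Δ = -823

For a depressed cubic x^3 + p x + q the discriminant is Δ = -4 p^3 - 27 q^2 = -4*(-5)^3 - 27*(-7)^2 = 500 - 1323 = -823.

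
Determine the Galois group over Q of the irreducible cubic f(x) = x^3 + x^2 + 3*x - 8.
Gal(K/Q) = S_3 (symmetric group of order 6)

Compute the discriminant of x^3 + (1)*x^2 + (3)*x + (-8): Δ = -2227. Since Δ is not a rational square, the Galois group is not contained in A_3; it must be the full S_3 (irreducibility of the cubic rules out anything smaller).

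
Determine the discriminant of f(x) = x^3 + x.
Δ = -4

For a depressed cubic x^3 + p x + q the discriminant is Δ = -4 p^3 - 27 q^2 = -4*(1)^3 - 27*(0)^2 = -4 - 0 = -4.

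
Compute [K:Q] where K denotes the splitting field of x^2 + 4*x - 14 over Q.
[K:Q] = 2

The discriminant of x^2 + (4)*x + (-14) is b^2 - 4c = 16 - (-56) = 72. Since 72 is not a perfect square in Q, the polynomial is irreducible over Q. Its two roots generate a degree-2 extension, so [K:Q] = 2.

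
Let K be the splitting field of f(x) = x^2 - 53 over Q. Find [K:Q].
[K:Q] = 2

The polynomial x^2 - 53 is irreducible over Q since 53 is not a perfect square. Its splitting field is Q(sqrt(53)), which has degree 2 over Q.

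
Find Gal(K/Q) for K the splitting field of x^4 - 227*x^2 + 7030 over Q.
Gal(K/Q) = V_4 (Klein four-group, Z/2Z × Z/2Z)

f factors as (x^2 - 190)(x^2 - 37), so the splitting field is K = Q(sqrt(190), sqrt(37)). The elements 190, 37, 7030 are all non-squares in Q, so sqrt(190) and sqrt(37) generate independent quadratic extensions. Thus [K:Q] = 4 and Gal(K/Q) is generated by the two order-2 automorphisms sqrt(190) ↦ -sqrt(190) and sqrt(37) ↦ -sqrt(37), giving V_4.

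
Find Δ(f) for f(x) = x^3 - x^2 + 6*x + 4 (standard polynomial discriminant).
Δ = -1676

For x^3 + a x^2 + b x + c the discriminant is Δ = 18 a b c - 4 a^3 c + a^2 b^2 - 4 b^3 - 27 c^2.
Plug a = -1, b = 6, c = 4:
  18*(-1)*(6)*(4) - 4*(-1)^3*(4) + (-1)^2*(6)^2 - 4*(6)^3 - 27*(4)^2
  = -432 + (16) + 36 + (-864) + (-432)
  = -1676.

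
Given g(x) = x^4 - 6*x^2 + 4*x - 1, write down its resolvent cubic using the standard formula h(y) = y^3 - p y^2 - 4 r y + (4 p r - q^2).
h(y) = y^3 + 6*y^2 + 4*y + 8

Identify coefficients: p = -6, q = 4, r = -1.
Plug into h(y) = y^3 - p y^2 - 4 r y + (4 p r - q^2):
  h(y) = y^3 - (-6) y^2 - 4*(-1) y + (4*(-6)*(-1) - (4)^2)
       = y^3 + (6) y^2 + (4) y + (8).
Simplifying: h(y) = y^3 + 6*y^2 + 4*y + 8.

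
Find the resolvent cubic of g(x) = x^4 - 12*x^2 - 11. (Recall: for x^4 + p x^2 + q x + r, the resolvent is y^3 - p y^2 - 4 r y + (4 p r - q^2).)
h(y) = y^3 + 12*y^2 + 44*y + 528

Identify coefficients: p = -12, q = 0, r = -11.
Plug into h(y) = y^3 - p y^2 - 4 r y + (4 p r - q^2):
  h(y) = y^3 - (-12) y^2 - 4*(-11) y + (4*(-12)*(-11) - (0)^2)
       = y^3 + (12) y^2 + (44) y + (528).
Simplifying: h(y) = y^3 + 12*y^2 + 44*y + 528.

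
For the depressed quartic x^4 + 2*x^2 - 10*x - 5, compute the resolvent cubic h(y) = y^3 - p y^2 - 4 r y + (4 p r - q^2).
h(y) = y^3 - 2*y^2 + 20*y - 140

Identify coefficients: p = 2, q = -10, r = -5.
Plug into h(y) = y^3 - p y^2 - 4 r y + (4 p r - q^2):
  h(y) = y^3 - (2) y^2 - 4*(-5) y + (4*(2)*(-5) - (-10)^2)
       = y^3 + (-2) y^2 + (20) y + (-140).
Simplifying: h(y) = y^3 - 2*y^2 + 20*y - 140.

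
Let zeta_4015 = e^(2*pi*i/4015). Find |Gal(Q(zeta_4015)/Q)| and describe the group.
|Gal(Q(zeta_4015)/Q)| = phi(4015) = 2880; group ≅ (Z/4015Z)^* ≅ Z/4Z × Z/10Z × Z/72Z

The n-th cyclotomic polynomial Φ_4015(x) is the minimal polynomial of zeta_4015 over Q and has degree phi(4015) = 2880. So Q(zeta_4015) is a degree-2880 Galois extension with Galois group (Z/4015Z)^*. By CRT, (Z/4015Z)^* ≅ (Z/5Z)^* × (Z/11Z)^* × (Z/73Z)^*. Each prime-power unit group is (Z/5Z)^* ≅ Z/4Z; (Z/11Z)^* ≅ Z/10Z; (Z/73Z)^* ≅ Z/72Z. Hence Gal(Q(zeta_4015)/Q) ≅ Z/4Z × Z/10Z × Z/72Z.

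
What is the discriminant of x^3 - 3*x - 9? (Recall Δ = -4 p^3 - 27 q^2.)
Δ = -2079

For a depressed cubic x^3 + p x + q the discriminant is Δ = -4 p^3 - 27 q^2 = -4*(-3)^3 - 27*(-9)^2 = 108 - 2187 = -2079.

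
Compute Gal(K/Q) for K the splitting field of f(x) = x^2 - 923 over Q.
Gal(K/Q) = Z/2Z (cyclic of order 2)

x^2 - 923 is irreducible over Q since 923 is not a rational square. The splitting field Q(sqrt(923)) has degree 2 over Q, and its unique nontrivial automorphism is sqrt(923) ↦ -sqrt(923). Hence Gal(Q(sqrt(923))/Q) = Z/2Z.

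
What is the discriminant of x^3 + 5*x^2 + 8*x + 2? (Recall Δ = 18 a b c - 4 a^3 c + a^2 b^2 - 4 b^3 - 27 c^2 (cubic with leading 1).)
Δ = -116

For x^3 + a x^2 + b x + c the discriminant is Δ = 18 a b c - 4 a^3 c + a^2 b^2 - 4 b^3 - 27 c^2.
Plug a = 5, b = 8, c = 2:
  18*(5)*(8)*(2) - 4*(5)^3*(2) + (5)^2*(8)^2 - 4*(8)^3 - 27*(2)^2
  = 1440 + (-1000) + 1600 + (-2048) + (-108)
  = -116.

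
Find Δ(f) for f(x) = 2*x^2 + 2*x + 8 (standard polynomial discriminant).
Δ = -60

For a quadratic a x^2 + b x + c the discriminant is Δ = b^2 - 4ac = (2)^2 - 4*(2)*(8) = 4 - (64) = -60.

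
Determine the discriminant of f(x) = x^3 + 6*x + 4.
Δ = -1296

For a depressed cubic x^3 + p x + q the discriminant is Δ = -4 p^3 - 27 q^2 = -4*(6)^3 - 27*(4)^2 = -864 - 432 = -1296.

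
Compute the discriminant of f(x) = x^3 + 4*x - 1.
Δ = -283

For a depressed cubic x^3 + p x + q the discriminant is Δ = -4 p^3 - 27 q^2 = -4*(4)^3 - 27*(-1)^2 = -256 - 27 = -283.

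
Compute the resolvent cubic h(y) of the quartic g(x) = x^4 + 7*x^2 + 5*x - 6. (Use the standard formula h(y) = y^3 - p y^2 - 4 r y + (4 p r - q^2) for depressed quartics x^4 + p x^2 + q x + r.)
h(y) = y^3 - 7*y^2 + 24*y - 193

Identify coefficients: p = 7, q = 5, r = -6.
Plug into h(y) = y^3 - p y^2 - 4 r y + (4 p r - q^2):
  h(y) = y^3 - (7) y^2 - 4*(-6) y + (4*(7)*(-6) - (5)^2)
       = y^3 + (-7) y^2 + (24) y + (-193).
Simplifying: h(y) = y^3 - 7*y^2 + 24*y - 193.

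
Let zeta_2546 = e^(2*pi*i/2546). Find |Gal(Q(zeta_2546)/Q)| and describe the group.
|Gal(Q(zeta_2546)/Q)| = phi(2546) = 1188; group ≅ (Z/2546Z)^* ≅ Z/18Z × Z/66Z

The n-th cyclotomic polynomial Φ_2546(x) is the minimal polynomial of zeta_2546 over Q and has degree phi(2546) = 1188. So Q(zeta_2546) is a degree-1188 Galois extension with Galois group (Z/2546Z)^*. By CRT, (Z/2546Z)^* ≅ (Z/2Z)^* × (Z/19Z)^* × (Z/67Z)^*. Each prime-power unit group is (Z/2Z)^* ≅ trivial group (order 1); (Z/19Z)^* ≅ Z/18Z; (Z/67Z)^* ≅ Z/66Z. Hence Gal(Q(zeta_2546)/Q) ≅ Z/18Z × Z/66Z.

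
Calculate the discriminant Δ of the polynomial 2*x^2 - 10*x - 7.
Δ = 156

For a quadratic a x^2 + b x + c the discriminant is Δ = b^2 - 4ac = (-10)^2 - 4*(2)*(-7) = 100 - (-56) = 156.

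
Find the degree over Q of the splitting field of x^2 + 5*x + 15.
[K:Q] = 2

The discriminant of x^2 + (5)*x + (15) is b^2 - 4c = 25 - (60) = -35. Since -35 is not a perfect square in Q, the polynomial is irreducible over Q. Its two roots generate a degree-2 extension, so [K:Q] = 2.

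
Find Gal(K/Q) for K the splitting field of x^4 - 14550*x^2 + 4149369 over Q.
Gal(K/Q) = Z/2Z (cyclic of order 2)

f factors as (x^2 - 291)(x^2 - 14259), so the splitting field is K = Q(sqrt(291), sqrt(14259)). The squarefree part of 291 is 291 and the squarefree part of 14259 is also 291, so sqrt(291) and sqrt(14259) are both rational multiples of sqrt(291). Hence Q(sqrt(291)) = Q(sqrt(14259)) = Q(sqrt(291)), and the splitting field collapses to a single degree-2 extension with Galois group Z/2Z.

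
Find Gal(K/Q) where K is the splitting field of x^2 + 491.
Gal(K/Q) = Z/2Z (cyclic of order 2)

x^2 + 491 is irreducible over Q since -491 is not a rational square. The splitting field Q(sqrt(-491)) has degree 2 over Q, and its unique nontrivial automorphism is sqrt(-491) ↦ -sqrt(-491). Hence Gal(Q(sqrt(-491))/Q) = Z/2Z.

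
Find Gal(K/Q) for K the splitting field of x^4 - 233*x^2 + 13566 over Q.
Gal(K/Q) = V_4 (Klein four-group, Z/2Z × Z/2Z)

f factors as (x^2 - 114)(x^2 - 119), so the splitting field is K = Q(sqrt(114), sqrt(119)). The elements 114, 119, 13566 are all non-squares in Q, so sqrt(114) and sqrt(119) generate independent quadratic extensions. Thus [K:Q] = 4 and Gal(K/Q) is generated by the two order-2 automorphisms sqrt(114) ↦ -sqrt(114) and sqrt(119) ↦ -sqrt(119), giving V_4.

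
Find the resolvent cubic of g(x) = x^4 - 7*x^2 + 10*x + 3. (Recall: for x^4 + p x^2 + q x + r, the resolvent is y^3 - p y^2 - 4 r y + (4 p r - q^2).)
h(y) = y^3 + 7*y^2 - 12*y - 184

Identify coefficients: p = -7, q = 10, r = 3.
Plug into h(y) = y^3 - p y^2 - 4 r y + (4 p r - q^2):
  h(y) = y^3 - (-7) y^2 - 4*(3) y + (4*(-7)*(3) - (10)^2)
       = y^3 + (7) y^2 + (-12) y + (-184).
Simplifying: h(y) = y^3 + 7*y^2 - 12*y - 184.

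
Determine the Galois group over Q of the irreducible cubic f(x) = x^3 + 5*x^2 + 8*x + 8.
Gal(K/Q) = S_3 (symmetric group of order 6)

Compute the discriminant of x^3 + (5)*x^2 + (8)*x + (8): Δ = -416. Since Δ is not a rational square, the Galois group is not contained in A_3; it must be the full S_3 (irreducibility of the cubic rules out anything smaller).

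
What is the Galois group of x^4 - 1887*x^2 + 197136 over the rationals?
Gal(K/Q) = Z/2Z (cyclic of order 2)

f factors as (x^2 - 111)(x^2 - 1776), so the splitting field is K = Q(sqrt(111), sqrt(1776)). The squarefree part of 111 is 111 and the squarefree part of 1776 is also 111, so sqrt(111) and sqrt(1776) are both rational multiples of sqrt(111). Hence Q(sqrt(111)) = Q(sqrt(1776)) = Q(sqrt(111)), and the splitting field collapses to a single degree-2 extension with Galois group Z/2Z.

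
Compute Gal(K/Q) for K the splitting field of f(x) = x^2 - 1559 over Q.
Gal(K/Q) = Z/2Z (cyclic of order 2)

x^2 - 1559 is irreducible over Q since 1559 is not a rational square. The splitting field Q(sqrt(1559)) has degree 2 over Q, and its unique nontrivial automorphism is sqrt(1559) ↦ -sqrt(1559). Hence Gal(Q(sqrt(1559))/Q) = Z/2Z.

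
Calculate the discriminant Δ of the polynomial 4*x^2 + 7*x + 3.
Δ = 1

For a quadratic a x^2 + b x + c the discriminant is Δ = b^2 - 4ac = (7)^2 - 4*(4)*(3) = 49 - (48) = 1.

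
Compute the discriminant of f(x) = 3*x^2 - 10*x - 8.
Δ = 196

For a quadratic a x^2 + b x + c the discriminant is Δ = b^2 - 4ac = (-10)^2 - 4*(3)*(-8) = 100 - (-96) = 196.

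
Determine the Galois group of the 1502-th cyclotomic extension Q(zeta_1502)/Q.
|Gal(Q(zeta_1502)/Q)| = phi(1502) = 750; group ≅ (Z/1502Z)^* ≅ Z/750Z

The n-th cyclotomic polynomial Φ_1502(x) is the minimal polynomial of zeta_1502 over Q and has degree phi(1502) = 750. So Q(zeta_1502) is a degree-750 Galois extension with Galois group (Z/1502Z)^*. By CRT, (Z/1502Z)^* ≅ (Z/2Z)^* × (Z/751Z)^*. Each prime-power unit group is (Z/2Z)^* ≅ trivial group (order 1); (Z/751Z)^* ≅ Z/750Z. Hence Gal(Q(zeta_1502)/Q) ≅ Z/750Z.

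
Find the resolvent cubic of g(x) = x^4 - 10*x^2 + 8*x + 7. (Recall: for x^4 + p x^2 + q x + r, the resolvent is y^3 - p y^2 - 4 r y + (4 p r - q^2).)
h(y) = y^3 + 10*y^2 - 28*y - 344

Identify coefficients: p = -10, q = 8, r = 7.
Plug into h(y) = y^3 - p y^2 - 4 r y + (4 p r - q^2):
  h(y) = y^3 - (-10) y^2 - 4*(7) y + (4*(-10)*(7) - (8)^2)
       = y^3 + (10) y^2 + (-28) y + (-344).
Simplifying: h(y) = y^3 + 10*y^2 - 28*y - 344.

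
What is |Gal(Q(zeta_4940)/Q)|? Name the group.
|Gal(Q(zeta_4940)/Q)| = phi(4940) = 1728; group ≅ (Z/4940Z)^* ≅ Z/2Z × Z/4Z × Z/12Z × Z/18Z

The n-th cyclotomic polynomial Φ_4940(x) is the minimal polynomial of zeta_4940 over Q and has degree phi(4940) = 1728. So Q(zeta_4940) is a degree-1728 Galois extension with Galois group (Z/4940Z)^*. By CRT, (Z/4940Z)^* ≅ (Z/4Z)^* × (Z/5Z)^* × (Z/13Z)^* × (Z/19Z)^*. Each prime-power unit group is (Z/4Z)^* ≅ Z/2Z; (Z/5Z)^* ≅ Z/4Z; (Z/13Z)^* ≅ Z/12Z; (Z/19Z)^* ≅ Z/18Z. Hence Gal(Q(zeta_4940)/Q) ≅ Z/2Z × Z/4Z × Z/12Z × Z/18Z.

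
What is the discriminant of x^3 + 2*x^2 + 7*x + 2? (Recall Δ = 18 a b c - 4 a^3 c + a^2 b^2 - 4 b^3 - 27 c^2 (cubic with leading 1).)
Δ = -844

For x^3 + a x^2 + b x + c the discriminant is Δ = 18 a b c - 4 a^3 c + a^2 b^2 - 4 b^3 - 27 c^2.
Plug a = 2, b = 7, c = 2:
  18*(2)*(7)*(2) - 4*(2)^3*(2) + (2)^2*(7)^2 - 4*(7)^3 - 27*(2)^2
  = 504 + (-64) + 196 + (-1372) + (-108)
  = -844.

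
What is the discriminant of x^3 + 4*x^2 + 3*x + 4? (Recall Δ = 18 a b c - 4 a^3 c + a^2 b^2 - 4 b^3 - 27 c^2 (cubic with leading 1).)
Δ = -556

For x^3 + a x^2 + b x + c the discriminant is Δ = 18 a b c - 4 a^3 c + a^2 b^2 - 4 b^3 - 27 c^2.
Plug a = 4, b = 3, c = 4:
  18*(4)*(3)*(4) - 4*(4)^3*(4) + (4)^2*(3)^2 - 4*(3)^3 - 27*(4)^2
  = 864 + (-1024) + 144 + (-108) + (-432)
  = -556.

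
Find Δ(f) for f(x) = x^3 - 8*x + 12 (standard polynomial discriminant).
Δ = -1840

For a depressed cubic x^3 + p x + q the discriminant is Δ = -4 p^3 - 27 q^2 = -4*(-8)^3 - 27*(12)^2 = 2048 - 3888 = -1840.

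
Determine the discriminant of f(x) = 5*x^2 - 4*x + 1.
Δ = -4

For a quadratic a x^2 + b x + c the discriminant is Δ = b^2 - 4ac = (-4)^2 - 4*(5)*(1) = 16 - (20) = -4.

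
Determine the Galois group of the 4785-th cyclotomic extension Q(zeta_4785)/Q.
|Gal(Q(zeta_4785)/Q)| = phi(4785) = 2240; group ≅ (Z/4785Z)^* ≅ Z/2Z × Z/4Z × Z/10Z × Z/28Z

The n-th cyclotomic polynomial Φ_4785(x) is the minimal polynomial of zeta_4785 over Q and has degree phi(4785) = 2240. So Q(zeta_4785) is a degree-2240 Galois extension with Galois group (Z/4785Z)^*. By CRT, (Z/4785Z)^* ≅ (Z/3Z)^* × (Z/5Z)^* × (Z/11Z)^* × (Z/29Z)^*. Each prime-power unit group is (Z/3Z)^* ≅ Z/2Z; (Z/5Z)^* ≅ Z/4Z; (Z/11Z)^* ≅ Z/10Z; (Z/29Z)^* ≅ Z/28Z. Hence Gal(Q(zeta_4785)/Q) ≅ Z/2Z × Z/4Z × Z/10Z × Z/28Z.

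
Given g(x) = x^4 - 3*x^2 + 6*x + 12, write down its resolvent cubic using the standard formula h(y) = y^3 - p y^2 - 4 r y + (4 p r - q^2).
h(y) = y^3 + 3*y^2 - 48*y - 180

Identify coefficients: p = -3, q = 6, r = 12.
Plug into h(y) = y^3 - p y^2 - 4 r y + (4 p r - q^2):
  h(y) = y^3 - (-3) y^2 - 4*(12) y + (4*(-3)*(12) - (6)^2)
       = y^3 + (3) y^2 + (-48) y + (-180).
Simplifying: h(y) = y^3 + 3*y^2 - 48*y - 180.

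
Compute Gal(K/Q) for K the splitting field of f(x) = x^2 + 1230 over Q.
Gal(K/Q) = Z/2Z (cyclic of order 2)

x^2 + 1230 is irreducible over Q since -1230 is not a rational square. The splitting field Q(sqrt(-1230)) has degree 2 over Q, and its unique nontrivial automorphism is sqrt(-1230) ↦ -sqrt(-1230). Hence Gal(Q(sqrt(-1230))/Q) = Z/2Z.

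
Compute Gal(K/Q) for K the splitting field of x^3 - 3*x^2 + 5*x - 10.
Gal(K/Q) = S_3 (symmetric group of order 6)

Compute the discriminant of x^3 + (-3)*x^2 + (5)*x + (-10): Δ = -1355. Since Δ is not a rational square, the Galois group is not contained in A_3; it must be the full S_3 (irreducibility of the cubic rules out anything smaller).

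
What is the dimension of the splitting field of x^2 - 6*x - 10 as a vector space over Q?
[K:Q] = 2

The discriminant of x^2 + (-6)*x + (-10) is b^2 - 4c = 36 - (-40) = 76. Since 76 is not a perfect square in Q, the polynomial is irreducible over Q. Its two roots generate a degree-2 extension, so [K:Q] = 2.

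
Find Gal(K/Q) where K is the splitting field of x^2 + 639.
Gal(K/Q) = Z/2Z (cyclic of order 2)

x^2 + 639 is irreducible over Q since -639 is not a rational square. The splitting field Q(sqrt(-639)) has degree 2 over Q, and its unique nontrivial automorphism is sqrt(-639) ↦ -sqrt(-639). Hence Gal(Q(sqrt(-639))/Q) = Z/2Z.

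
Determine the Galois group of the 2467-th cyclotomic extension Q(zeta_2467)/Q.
|Gal(Q(zeta_2467)/Q)| = phi(2467) = 2466; group ≅ (Z/2467Z)^* ≅ Z/2466Z

The n-th cyclotomic polynomial Φ_2467(x) is the minimal polynomial of zeta_2467 over Q and has degree phi(2467) = 2466. So Q(zeta_2467) is a degree-2466 Galois extension with Galois group (Z/2467Z)^*. (Z/2467Z)^* is cyclic since 2467 is an odd prime power (or 4). Hence Gal(Q(zeta_2467)/Q) ≅ Z/2466Z.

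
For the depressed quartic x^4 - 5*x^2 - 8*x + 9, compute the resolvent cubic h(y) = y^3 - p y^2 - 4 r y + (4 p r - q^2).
h(y) = y^3 + 5*y^2 - 36*y - 244

Identify coefficients: p = -5, q = -8, r = 9.
Plug into h(y) = y^3 - p y^2 - 4 r y + (4 p r - q^2):
  h(y) = y^3 - (-5) y^2 - 4*(9) y + (4*(-5)*(9) - (-8)^2)
       = y^3 + (5) y^2 + (-36) y + (-244).
Simplifying: h(y) = y^3 + 5*y^2 - 36*y - 244.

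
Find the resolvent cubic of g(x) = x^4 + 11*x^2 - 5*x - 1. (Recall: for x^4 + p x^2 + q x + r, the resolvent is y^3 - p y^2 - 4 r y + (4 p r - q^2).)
h(y) = y^3 - 11*y^2 + 4*y - 69

Identify coefficients: p = 11, q = -5, r = -1.
Plug into h(y) = y^3 - p y^2 - 4 r y + (4 p r - q^2):
  h(y) = y^3 - (11) y^2 - 4*(-1) y + (4*(11)*(-1) - (-5)^2)
       = y^3 + (-11) y^2 + (4) y + (-69).
Simplifying: h(y) = y^3 - 11*y^2 + 4*y - 69.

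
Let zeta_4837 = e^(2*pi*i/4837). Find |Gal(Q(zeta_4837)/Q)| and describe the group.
|Gal(Q(zeta_4837)/Q)| = phi(4837) = 4140; group ≅ (Z/4837Z)^* ≅ Z/6Z × Z/690Z

The n-th cyclotomic polynomial Φ_4837(x) is the minimal polynomial of zeta_4837 over Q and has degree phi(4837) = 4140. So Q(zeta_4837) is a degree-4140 Galois extension with Galois group (Z/4837Z)^*. By CRT, (Z/4837Z)^* ≅ (Z/7Z)^* × (Z/691Z)^*. Each prime-power unit group is (Z/7Z)^* ≅ Z/6Z; (Z/691Z)^* ≅ Z/690Z. Hence Gal(Q(zeta_4837)/Q) ≅ Z/6Z × Z/690Z.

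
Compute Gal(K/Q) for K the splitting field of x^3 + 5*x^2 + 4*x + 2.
Gal(K/Q) = S_3 (symmetric group of order 6)

Compute the discriminant of x^3 + (5)*x^2 + (4)*x + (2): Δ = -244. Since Δ is not a rational square, the Galois group is not contained in A_3; it must be the full S_3 (irreducibility of the cubic rules out anything smaller).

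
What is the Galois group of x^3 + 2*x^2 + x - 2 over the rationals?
Gal(K/Q) = S_3 (symmetric group of order 6)

Compute the discriminant of x^3 + (2)*x^2 + (1)*x + (-2): Δ = -116. Since Δ is not a rational square, the Galois group is not contained in A_3; it must be the full S_3 (irreducibility of the cubic rules out anything smaller).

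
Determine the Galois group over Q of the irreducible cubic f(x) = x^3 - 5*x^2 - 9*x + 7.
Gal(K/Q) = S_3 (symmetric group of order 6)

Compute the discriminant of x^3 + (-5)*x^2 + (-9)*x + (7): Δ = 12788. Since Δ is not a rational square, the Galois group is not contained in A_3; it must be the full S_3 (irreducibility of the cubic rules out anything smaller).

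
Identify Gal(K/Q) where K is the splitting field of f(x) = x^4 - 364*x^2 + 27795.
Gal(K/Q) = V_4 (Klein four-group, Z/2Z × Z/2Z)

f factors as (x^2 - 109)(x^2 - 255), so the splitting field is K = Q(sqrt(109), sqrt(255)). The elements 109, 255, 27795 are all non-squares in Q, so sqrt(109) and sqrt(255) generate independent quadratic extensions. Thus [K:Q] = 4 and Gal(K/Q) is generated by the two order-2 automorphisms sqrt(109) ↦ -sqrt(109) and sqrt(255) ↦ -sqrt(255), giving V_4.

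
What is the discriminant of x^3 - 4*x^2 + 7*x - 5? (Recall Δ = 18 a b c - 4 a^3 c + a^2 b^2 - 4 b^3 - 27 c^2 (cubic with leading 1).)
Δ = -23

For x^3 + a x^2 + b x + c the discriminant is Δ = 18 a b c - 4 a^3 c + a^2 b^2 - 4 b^3 - 27 c^2.
Plug a = -4, b = 7, c = -5:
  18*(-4)*(7)*(-5) - 4*(-4)^3*(-5) + (-4)^2*(7)^2 - 4*(7)^3 - 27*(-5)^2
  = 2520 + (-1280) + 784 + (-1372) + (-675)
  = -23.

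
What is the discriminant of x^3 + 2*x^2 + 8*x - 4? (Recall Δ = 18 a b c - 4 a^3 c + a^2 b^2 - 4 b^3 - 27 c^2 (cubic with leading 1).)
Δ = -3248

For x^3 + a x^2 + b x + c the discriminant is Δ = 18 a b c - 4 a^3 c + a^2 b^2 - 4 b^3 - 27 c^2.
Plug a = 2, b = 8, c = -4:
  18*(2)*(8)*(-4) - 4*(2)^3*(-4) + (2)^2*(8)^2 - 4*(8)^3 - 27*(-4)^2
  = -1152 + (128) + 256 + (-2048) + (-432)
  = -3248.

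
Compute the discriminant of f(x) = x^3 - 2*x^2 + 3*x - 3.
Δ = -87

For x^3 + a x^2 + b x + c the discriminant is Δ = 18 a b c - 4 a^3 c + a^2 b^2 - 4 b^3 - 27 c^2.
Plug a = -2, b = 3, c = -3:
  18*(-2)*(3)*(-3) - 4*(-2)^3*(-3) + (-2)^2*(3)^2 - 4*(3)^3 - 27*(-3)^2
  = 324 + (-96) + 36 + (-108) + (-243)
  = -87.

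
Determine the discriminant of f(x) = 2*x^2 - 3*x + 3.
Δ = -15

For a quadratic a x^2 + b x + c the discriminant is Δ = b^2 - 4ac = (-3)^2 - 4*(2)*(3) = 9 - (24) = -15.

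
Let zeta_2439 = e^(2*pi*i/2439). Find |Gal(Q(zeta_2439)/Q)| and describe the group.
|Gal(Q(zeta_2439)/Q)| = phi(2439) = 1620; group ≅ (Z/2439Z)^* ≅ Z/6Z × Z/270Z

The n-th cyclotomic polynomial Φ_2439(x) is the minimal polynomial of zeta_2439 over Q and has degree phi(2439) = 1620. So Q(zeta_2439) is a degree-1620 Galois extension with Galois group (Z/2439Z)^*. By CRT, (Z/2439Z)^* ≅ (Z/9Z)^* × (Z/271Z)^*. Each prime-power unit group is (Z/9Z)^* ≅ Z/6Z; (Z/271Z)^* ≅ Z/270Z. Hence Gal(Q(zeta_2439)/Q) ≅ Z/6Z × Z/270Z.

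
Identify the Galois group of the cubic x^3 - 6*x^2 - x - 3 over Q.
Gal(K/Q) = S_3 (symmetric group of order 6)

Compute the discriminant of x^3 + (-6)*x^2 + (-1)*x + (-3): Δ = -3119. Since Δ is not a rational square, the Galois group is not contained in A_3; it must be the full S_3 (irreducibility of the cubic rules out anything smaller).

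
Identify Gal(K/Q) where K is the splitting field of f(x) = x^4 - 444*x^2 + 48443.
Gal(K/Q) = V_4 (Klein four-group, Z/2Z × Z/2Z)

f factors as (x^2 - 193)(x^2 - 251), so the splitting field is K = Q(sqrt(193), sqrt(251)). The elements 193, 251, 48443 are all non-squares in Q, so sqrt(193) and sqrt(251) generate independent quadratic extensions. Thus [K:Q] = 4 and Gal(K/Q) is generated by the two order-2 automorphisms sqrt(193) ↦ -sqrt(193) and sqrt(251) ↦ -sqrt(251), giving V_4.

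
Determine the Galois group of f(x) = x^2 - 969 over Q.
Gal(K/Q) = Z/2Z (cyclic of order 2)

x^2 - 969 is irreducible over Q since 969 is not a rational square. The splitting field Q(sqrt(969)) has degree 2 over Q, and its unique nontrivial automorphism is sqrt(969) ↦ -sqrt(969). Hence Gal(Q(sqrt(969))/Q) = Z/2Z.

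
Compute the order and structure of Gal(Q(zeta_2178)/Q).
|Gal(Q(zeta_2178)/Q)| = phi(2178) = 660; group ≅ (Z/2178Z)^* ≅ Z/6Z × Z/110Z

The n-th cyclotomic polynomial Φ_2178(x) is the minimal polynomial of zeta_2178 over Q and has degree phi(2178) = 660. So Q(zeta_2178) is a degree-660 Galois extension with Galois group (Z/2178Z)^*. By CRT, (Z/2178Z)^* ≅ (Z/2Z)^* × (Z/9Z)^* × (Z/121Z)^*. Each prime-power unit group is (Z/2Z)^* ≅ trivial group (order 1); (Z/9Z)^* ≅ Z/6Z; (Z/121Z)^* ≅ Z/110Z. Hence Gal(Q(zeta_2178)/Q) ≅ Z/6Z × Z/110Z.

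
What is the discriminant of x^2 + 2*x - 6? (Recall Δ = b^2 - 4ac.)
Δ = 28

For a quadratic a x^2 + b x + c the discriminant is Δ = b^2 - 4ac = (2)^2 - 4*(1)*(-6) = 4 - (-24) = 28.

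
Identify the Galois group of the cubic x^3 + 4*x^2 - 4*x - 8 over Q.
Gal(K/Q) = A_3 (cyclic of order 3)

Compute the discriminant of x^3 + (4)*x^2 + (-4)*x + (-8): Δ = 3136. Since Δ is a perfect square (Δ = 56^2), the Galois group is contained in A_3. Irreducibility forces the group to be transitive on three roots, so Gal = A_3.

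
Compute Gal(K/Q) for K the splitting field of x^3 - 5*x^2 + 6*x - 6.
Gal(K/Q) = S_3 (symmetric group of order 6)

Compute the discriminant of x^3 + (-5)*x^2 + (6)*x + (-6): Δ = -696. Since Δ is not a rational square, the Galois group is not contained in A_3; it must be the full S_3 (irreducibility of the cubic rules out anything smaller).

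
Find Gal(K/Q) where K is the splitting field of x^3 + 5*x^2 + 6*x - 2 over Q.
Gal(K/Q) = S_3 (symmetric group of order 6)

Compute the discriminant of x^3 + (5)*x^2 + (6)*x + (-2): Δ = -152. Since Δ is not a rational square, the Galois group is not contained in A_3; it must be the full S_3 (irreducibility of the cubic rules out anything smaller).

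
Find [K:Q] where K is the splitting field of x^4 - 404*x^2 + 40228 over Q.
[K:Q] = 4

f factors as (x^2 - 178)(x^2 - 226); the splitting field is K = Q(sqrt(178), sqrt(226)). Since 178, 226, and 40228 are all non-squares in Q, the three subfields Q(sqrt(178)), Q(sqrt(226)), Q(sqrt(40228)) are distinct degree-2 extensions, so [K:Q] = 4 (Klein four Galois group).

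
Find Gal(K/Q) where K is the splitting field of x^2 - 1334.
Gal(K/Q) = Z/2Z (cyclic of order 2)

x^2 - 1334 is irreducible over Q since 1334 is not a rational square. The splitting field Q(sqrt(1334)) has degree 2 over Q, and its unique nontrivial automorphism is sqrt(1334) ↦ -sqrt(1334). Hence Gal(Q(sqrt(1334))/Q) = Z/2Z.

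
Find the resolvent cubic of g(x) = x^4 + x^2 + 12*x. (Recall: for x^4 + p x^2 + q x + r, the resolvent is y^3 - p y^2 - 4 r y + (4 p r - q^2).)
h(y) = y^3 - y^2 - 144

Identify coefficients: p = 1, q = 12, r = 0.
Plug into h(y) = y^3 - p y^2 - 4 r y + (4 p r - q^2):
  h(y) = y^3 - (1) y^2 - 4*(0) y + (4*(1)*(0) - (12)^2)
       = y^3 + (-1) y^2 + (0) y + (-144).
Simplifying: h(y) = y^3 - y^2 - 144.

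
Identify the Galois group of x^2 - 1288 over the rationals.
Gal(K/Q) = Z/2Z (cyclic of order 2)

x^2 - 1288 is irreducible over Q since 1288 is not a rational square. The splitting field Q(sqrt(1288)) has degree 2 over Q, and its unique nontrivial automorphism is sqrt(1288) ↦ -sqrt(1288). Hence Gal(Q(sqrt(1288))/Q) = Z/2Z.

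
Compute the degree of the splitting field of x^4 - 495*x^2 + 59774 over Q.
[K:Q] = 4

f factors as (x^2 - 286)(x^2 - 209); the splitting field is K = Q(sqrt(286), sqrt(209)). Since 286, 209, and 59774 are all non-squares in Q, the three subfields Q(sqrt(286)), Q(sqrt(209)), Q(sqrt(59774)) are distinct degree-2 extensions, so [K:Q] = 4 (Klein four Galois group).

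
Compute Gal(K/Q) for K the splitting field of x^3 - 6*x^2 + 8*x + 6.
Gal(K/Q) = S_3 (symmetric group of order 6)

Compute the discriminant of x^3 + (-6)*x^2 + (8)*x + (6): Δ = -716. Since Δ is not a rational square, the Galois group is not contained in A_3; it must be the full S_3 (irreducibility of the cubic rules out anything smaller).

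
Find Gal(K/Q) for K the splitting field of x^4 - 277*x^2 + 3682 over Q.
Gal(K/Q) = V_4 (Klein four-group, Z/2Z × Z/2Z)

f factors as (x^2 - 14)(x^2 - 263), so the splitting field is K = Q(sqrt(14), sqrt(263)). The elements 14, 263, 3682 are all non-squares in Q, so sqrt(14) and sqrt(263) generate independent quadratic extensions. Thus [K:Q] = 4 and Gal(K/Q) is generated by the two order-2 automorphisms sqrt(14) ↦ -sqrt(14) and sqrt(263) ↦ -sqrt(263), giving V_4.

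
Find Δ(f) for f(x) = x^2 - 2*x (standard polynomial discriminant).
Δ = 4

For a quadratic a x^2 + b x + c the discriminant is Δ = b^2 - 4ac = (-2)^2 - 4*(1)*(0) = 4 - (0) = 4.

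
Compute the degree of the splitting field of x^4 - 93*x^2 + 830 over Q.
[K:Q] = 4

f factors as (x^2 - 83)(x^2 - 10); the splitting field is K = Q(sqrt(83), sqrt(10)). Since 83, 10, and 830 are all non-squares in Q, the three subfields Q(sqrt(83)), Q(sqrt(10)), Q(sqrt(830)) are distinct degree-2 extensions, so [K:Q] = 4 (Klein four Galois group).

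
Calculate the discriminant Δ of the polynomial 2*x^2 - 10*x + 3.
Δ = 76

For a quadratic a x^2 + b x + c the discriminant is Δ = b^2 - 4ac = (-10)^2 - 4*(2)*(3) = 100 - (24) = 76.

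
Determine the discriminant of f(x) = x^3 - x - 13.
Δ = -4559

For a depressed cubic x^3 + p x + q the discriminant is Δ = -4 p^3 - 27 q^2 = -4*(-1)^3 - 27*(-13)^2 = 4 - 4563 = -4559.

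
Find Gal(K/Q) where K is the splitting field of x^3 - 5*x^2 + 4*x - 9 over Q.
Gal(K/Q) = S_3 (symmetric group of order 6)

Compute the discriminant of x^3 + (-5)*x^2 + (4)*x + (-9): Δ = -3303. Since Δ is not a rational square, the Galois group is not contained in A_3; it must be the full S_3 (irreducibility of the cubic rules out anything smaller).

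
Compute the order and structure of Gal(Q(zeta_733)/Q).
|Gal(Q(zeta_733)/Q)| = phi(733) = 732; group ≅ (Z/733Z)^* ≅ Z/732Z

The n-th cyclotomic polynomial Φ_733(x) is the minimal polynomial of zeta_733 over Q and has degree phi(733) = 732. So Q(zeta_733) is a degree-732 Galois extension with Galois group (Z/733Z)^*. (Z/733Z)^* is cyclic since 733 is an odd prime power (or 4). Hence Gal(Q(zeta_733)/Q) ≅ Z/732Z.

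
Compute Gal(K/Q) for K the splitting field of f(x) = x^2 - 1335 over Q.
Gal(K/Q) = Z/2Z (cyclic of order 2)

x^2 - 1335 is irreducible over Q since 1335 is not a rational square. The splitting field Q(sqrt(1335)) has degree 2 over Q, and its unique nontrivial automorphism is sqrt(1335) ↦ -sqrt(1335). Hence Gal(Q(sqrt(1335))/Q) = Z/2Z.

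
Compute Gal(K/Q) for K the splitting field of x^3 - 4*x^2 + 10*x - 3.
Gal(K/Q) = S_3 (symmetric group of order 6)

Compute the discriminant of x^3 + (-4)*x^2 + (10)*x + (-3): Δ = -1251. Since Δ is not a rational square, the Galois group is not contained in A_3; it must be the full S_3 (irreducibility of the cubic rules out anything smaller).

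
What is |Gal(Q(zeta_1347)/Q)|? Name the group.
|Gal(Q(zeta_1347)/Q)| = phi(1347) = 896; group ≅ (Z/1347Z)^* ≅ Z/2Z × Z/448Z

The n-th cyclotomic polynomial Φ_1347(x) is the minimal polynomial of zeta_1347 over Q and has degree phi(1347) = 896. So Q(zeta_1347) is a degree-896 Galois extension with Galois group (Z/1347Z)^*. By CRT, (Z/1347Z)^* ≅ (Z/3Z)^* × (Z/449Z)^*. Each prime-power unit group is (Z/3Z)^* ≅ Z/2Z; (Z/449Z)^* ≅ Z/448Z. Hence Gal(Q(zeta_1347)/Q) ≅ Z/2Z × Z/448Z.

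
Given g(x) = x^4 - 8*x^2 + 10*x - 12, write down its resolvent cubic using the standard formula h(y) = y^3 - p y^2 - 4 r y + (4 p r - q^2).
h(y) = y^3 + 8*y^2 + 48*y + 284

Identify coefficients: p = -8, q = 10, r = -12.
Plug into h(y) = y^3 - p y^2 - 4 r y + (4 p r - q^2):
  h(y) = y^3 - (-8) y^2 - 4*(-12) y + (4*(-8)*(-12) - (10)^2)
       = y^3 + (8) y^2 + (48) y + (284).
Simplifying: h(y) = y^3 + 8*y^2 + 48*y + 284.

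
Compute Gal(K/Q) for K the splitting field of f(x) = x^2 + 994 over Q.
Gal(K/Q) = Z/2Z (cyclic of order 2)

x^2 + 994 is irreducible over Q since -994 is not a rational square. The splitting field Q(sqrt(-994)) has degree 2 over Q, and its unique nontrivial automorphism is sqrt(-994) ↦ -sqrt(-994). Hence Gal(Q(sqrt(-994))/Q) = Z/2Z.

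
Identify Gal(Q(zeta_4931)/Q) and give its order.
|Gal(Q(zeta_4931)/Q)| = phi(4931) = 4930; group ≅ (Z/4931Z)^* ≅ Z/4930Z

The n-th cyclotomic polynomial Φ_4931(x) is the minimal polynomial of zeta_4931 over Q and has degree phi(4931) = 4930. So Q(zeta_4931) is a degree-4930 Galois extension with Galois group (Z/4931Z)^*. (Z/4931Z)^* is cyclic since 4931 is an odd prime power (or 4). Hence Gal(Q(zeta_4931)/Q) ≅ Z/4930Z.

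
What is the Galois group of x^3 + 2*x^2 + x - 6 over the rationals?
Gal(K/Q) = S_3 (symmetric group of order 6)

Compute the discriminant of x^3 + (2)*x^2 + (1)*x + (-6): Δ = -996. Since Δ is not a rational square, the Galois group is not contained in A_3; it must be the full S_3 (irreducibility of the cubic rules out anything smaller).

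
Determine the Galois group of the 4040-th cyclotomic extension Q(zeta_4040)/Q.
|Gal(Q(zeta_4040)/Q)| = phi(4040) = 1600; group ≅ (Z/4040Z)^* ≅ Z/2Z × Z/2Z × Z/4Z × Z/100Z

The n-th cyclotomic polynomial Φ_4040(x) is the minimal polynomial of zeta_4040 over Q and has degree phi(4040) = 1600. So Q(zeta_4040) is a degree-1600 Galois extension with Galois group (Z/4040Z)^*. By CRT, (Z/4040Z)^* ≅ (Z/8Z)^* × (Z/5Z)^* × (Z/101Z)^*. Each prime-power unit group is (Z/8Z)^* ≅ Z/2Z × Z/2Z; (Z/5Z)^* ≅ Z/4Z; (Z/101Z)^* ≅ Z/100Z. Hence Gal(Q(zeta_4040)/Q) ≅ Z/2Z × Z/2Z × Z/4Z × Z/100Z.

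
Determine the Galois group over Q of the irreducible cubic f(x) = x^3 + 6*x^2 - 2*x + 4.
Gal(K/Q) = S_3 (symmetric group of order 6)

Compute the discriminant of x^3 + (6)*x^2 + (-2)*x + (4): Δ = -4576. Since Δ is not a rational square, the Galois group is not contained in A_3; it must be the full S_3 (irreducibility of the cubic rules out anything smaller).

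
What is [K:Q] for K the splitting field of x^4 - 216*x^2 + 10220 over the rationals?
[K:Q] = 4

f factors as (x^2 - 146)(x^2 - 70); the splitting field is K = Q(sqrt(146), sqrt(70)). Since 146, 70, and 10220 are all non-squares in Q, the three subfields Q(sqrt(146)), Q(sqrt(70)), Q(sqrt(10220)) are distinct degree-2 extensions, so [K:Q] = 4 (Klein four Galois group).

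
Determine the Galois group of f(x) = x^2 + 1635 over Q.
Gal(K/Q) = Z/2Z (cyclic of order 2)

x^2 + 1635 is irreducible over Q since -1635 is not a rational square. The splitting field Q(sqrt(-1635)) has degree 2 over Q, and its unique nontrivial automorphism is sqrt(-1635) ↦ -sqrt(-1635). Hence Gal(Q(sqrt(-1635))/Q) = Z/2Z.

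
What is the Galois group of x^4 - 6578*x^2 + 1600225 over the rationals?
Gal(K/Q) = Z/2Z (cyclic of order 2)

f factors as (x^2 - 253)(x^2 - 6325), so the splitting field is K = Q(sqrt(253), sqrt(6325)). The squarefree part of 253 is 253 and the squarefree part of 6325 is also 253, so sqrt(253) and sqrt(6325) are both rational multiples of sqrt(253). Hence Q(sqrt(253)) = Q(sqrt(6325)) = Q(sqrt(253)), and the splitting field collapses to a single degree-2 extension with Galois group Z/2Z.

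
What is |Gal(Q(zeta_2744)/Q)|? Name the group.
|Gal(Q(zeta_2744)/Q)| = phi(2744) = 1176; group ≅ (Z/2744Z)^* ≅ Z/2Z × Z/2Z × Z/294Z

The n-th cyclotomic polynomial Φ_2744(x) is the minimal polynomial of zeta_2744 over Q and has degree phi(2744) = 1176. So Q(zeta_2744) is a degree-1176 Galois extension with Galois group (Z/2744Z)^*. By CRT, (Z/2744Z)^* ≅ (Z/8Z)^* × (Z/343Z)^*. Each prime-power unit group is (Z/8Z)^* ≅ Z/2Z × Z/2Z; (Z/343Z)^* ≅ Z/294Z. Hence Gal(Q(zeta_2744)/Q) ≅ Z/2Z × Z/2Z × Z/294Z.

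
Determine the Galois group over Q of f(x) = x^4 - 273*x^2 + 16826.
Gal(K/Q) = V_4 (Klein four-group, Z/2Z × Z/2Z)

f factors as (x^2 - 179)(x^2 - 94), so the splitting field is K = Q(sqrt(179), sqrt(94)). The elements 179, 94, 16826 are all non-squares in Q, so sqrt(179) and sqrt(94) generate independent quadratic extensions. Thus [K:Q] = 4 and Gal(K/Q) is generated by the two order-2 automorphisms sqrt(179) ↦ -sqrt(179) and sqrt(94) ↦ -sqrt(94), giving V_4.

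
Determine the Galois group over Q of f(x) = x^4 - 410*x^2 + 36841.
Gal(K/Q) = V_4 (Klein four-group, Z/2Z × Z/2Z)

f factors as (x^2 - 133)(x^2 - 277), so the splitting field is K = Q(sqrt(133), sqrt(277)). The elements 133, 277, 36841 are all non-squares in Q, so sqrt(133) and sqrt(277) generate independent quadratic extensions. Thus [K:Q] = 4 and Gal(K/Q) is generated by the two order-2 automorphisms sqrt(133) ↦ -sqrt(133) and sqrt(277) ↦ -sqrt(277), giving V_4.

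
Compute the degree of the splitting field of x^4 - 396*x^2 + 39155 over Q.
[K:Q] = 4

f factors as (x^2 - 205)(x^2 - 191); the splitting field is K = Q(sqrt(205), sqrt(191)). Since 205, 191, and 39155 are all non-squares in Q, the three subfields Q(sqrt(205)), Q(sqrt(191)), Q(sqrt(39155)) are distinct degree-2 extensions, so [K:Q] = 4 (Klein four Galois group).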